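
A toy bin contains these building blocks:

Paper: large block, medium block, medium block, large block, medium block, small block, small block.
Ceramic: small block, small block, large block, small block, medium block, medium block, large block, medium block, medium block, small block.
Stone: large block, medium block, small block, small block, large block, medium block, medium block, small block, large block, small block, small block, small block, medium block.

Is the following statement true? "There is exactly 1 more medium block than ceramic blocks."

True

medium blocks: 11.
ceramic blocks: 10.
The claim requires 11 − 10 (= 1) to equal 1, which holds.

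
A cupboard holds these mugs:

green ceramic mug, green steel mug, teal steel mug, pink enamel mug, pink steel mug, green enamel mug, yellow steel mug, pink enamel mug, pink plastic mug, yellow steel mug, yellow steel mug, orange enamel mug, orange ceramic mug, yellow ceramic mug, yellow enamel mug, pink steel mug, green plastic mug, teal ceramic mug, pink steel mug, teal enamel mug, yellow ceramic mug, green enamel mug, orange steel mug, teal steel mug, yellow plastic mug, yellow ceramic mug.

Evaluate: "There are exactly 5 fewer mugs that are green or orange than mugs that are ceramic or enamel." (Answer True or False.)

There are 8 mugs that are green or orange.
There are 13 mugs that are ceramic or enamel.
The claim requires 13 − 8 (= 5) to equal 5, which holds.

True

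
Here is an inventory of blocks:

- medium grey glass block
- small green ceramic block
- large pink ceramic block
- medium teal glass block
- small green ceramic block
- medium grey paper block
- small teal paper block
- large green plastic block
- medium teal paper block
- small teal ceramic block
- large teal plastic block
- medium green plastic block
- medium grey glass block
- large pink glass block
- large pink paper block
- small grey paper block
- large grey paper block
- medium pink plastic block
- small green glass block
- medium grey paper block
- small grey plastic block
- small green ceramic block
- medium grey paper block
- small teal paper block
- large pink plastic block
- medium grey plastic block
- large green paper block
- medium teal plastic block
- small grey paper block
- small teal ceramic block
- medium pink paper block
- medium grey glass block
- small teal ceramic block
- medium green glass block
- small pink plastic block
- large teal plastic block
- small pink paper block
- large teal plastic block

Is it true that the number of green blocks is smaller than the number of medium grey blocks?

False

There are 8 green blocks.
There are 7 medium grey blocks.
The claim requires 8 < 7, which does not hold.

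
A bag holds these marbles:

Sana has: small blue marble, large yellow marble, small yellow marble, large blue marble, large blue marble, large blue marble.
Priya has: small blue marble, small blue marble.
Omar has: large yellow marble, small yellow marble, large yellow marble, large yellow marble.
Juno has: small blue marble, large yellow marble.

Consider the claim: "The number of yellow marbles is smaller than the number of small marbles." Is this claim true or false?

yellow marbles: 7.
small marbles: 6.
The claim requires 7 < 6, which does not hold.

False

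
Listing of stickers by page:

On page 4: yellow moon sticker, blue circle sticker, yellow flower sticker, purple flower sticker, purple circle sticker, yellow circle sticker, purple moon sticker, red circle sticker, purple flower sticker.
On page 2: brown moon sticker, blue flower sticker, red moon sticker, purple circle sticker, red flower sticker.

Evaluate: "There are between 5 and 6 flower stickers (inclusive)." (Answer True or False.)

|flower stickers| = 5.
The claim requires 5 ≤ 5 ≤ 6, which holds.

True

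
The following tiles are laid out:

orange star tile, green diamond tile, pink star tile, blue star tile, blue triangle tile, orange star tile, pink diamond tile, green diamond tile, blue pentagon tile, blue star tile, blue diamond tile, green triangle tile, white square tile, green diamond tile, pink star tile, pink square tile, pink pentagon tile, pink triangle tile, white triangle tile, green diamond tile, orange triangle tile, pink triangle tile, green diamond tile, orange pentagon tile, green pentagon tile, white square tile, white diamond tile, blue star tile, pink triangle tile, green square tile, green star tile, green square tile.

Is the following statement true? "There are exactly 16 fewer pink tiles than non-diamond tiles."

|pink tiles| = 8.
|non-diamond tiles| = 24.
The claim requires 24 − 8 (= 16) to equal 16, which holds.

True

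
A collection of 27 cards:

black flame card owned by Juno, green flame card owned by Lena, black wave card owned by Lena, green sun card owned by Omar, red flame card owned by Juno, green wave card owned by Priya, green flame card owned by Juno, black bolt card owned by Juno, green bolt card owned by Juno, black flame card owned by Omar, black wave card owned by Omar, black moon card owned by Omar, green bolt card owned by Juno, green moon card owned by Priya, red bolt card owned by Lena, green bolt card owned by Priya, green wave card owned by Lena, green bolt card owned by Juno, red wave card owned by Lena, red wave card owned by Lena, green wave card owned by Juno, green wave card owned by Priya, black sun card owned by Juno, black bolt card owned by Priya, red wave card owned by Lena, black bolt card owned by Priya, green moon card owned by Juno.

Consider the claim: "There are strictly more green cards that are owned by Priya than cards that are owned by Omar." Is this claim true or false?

False

Count of green cards owned by Priya: 4.
Count of cards owned by Omar: 4.
The claim requires 4 > 4, which does not hold.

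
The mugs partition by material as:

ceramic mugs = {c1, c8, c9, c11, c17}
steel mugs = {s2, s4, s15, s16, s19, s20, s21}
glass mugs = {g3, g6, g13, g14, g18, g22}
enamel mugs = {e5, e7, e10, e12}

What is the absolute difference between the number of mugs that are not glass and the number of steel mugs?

9

mugs that are not glass: 16. steel mugs: 7.
|16 − 7| = 16 − 7 = 9.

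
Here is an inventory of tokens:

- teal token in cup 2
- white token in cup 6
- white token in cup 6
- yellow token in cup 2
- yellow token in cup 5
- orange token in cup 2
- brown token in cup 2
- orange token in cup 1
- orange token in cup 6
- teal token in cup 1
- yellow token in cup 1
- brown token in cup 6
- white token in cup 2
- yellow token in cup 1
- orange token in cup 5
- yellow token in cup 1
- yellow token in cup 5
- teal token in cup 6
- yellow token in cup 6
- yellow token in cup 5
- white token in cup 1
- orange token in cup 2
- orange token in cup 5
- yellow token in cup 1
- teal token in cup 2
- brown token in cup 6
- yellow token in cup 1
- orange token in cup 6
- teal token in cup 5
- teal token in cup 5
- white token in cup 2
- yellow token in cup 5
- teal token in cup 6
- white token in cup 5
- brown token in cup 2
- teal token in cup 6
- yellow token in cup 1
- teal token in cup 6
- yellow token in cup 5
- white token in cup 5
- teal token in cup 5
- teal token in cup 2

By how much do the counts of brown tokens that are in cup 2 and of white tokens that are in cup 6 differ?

brown tokens in cup 2: 2. white tokens in cup 6: 2.
|2 − 2| = 2 − 2 = 0.

0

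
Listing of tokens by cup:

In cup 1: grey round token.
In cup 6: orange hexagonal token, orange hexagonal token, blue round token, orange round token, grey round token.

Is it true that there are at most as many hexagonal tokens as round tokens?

|hexagonal tokens| = 2.
|round tokens| = 4.
The claim requires 2 ≤ 4, which holds.

True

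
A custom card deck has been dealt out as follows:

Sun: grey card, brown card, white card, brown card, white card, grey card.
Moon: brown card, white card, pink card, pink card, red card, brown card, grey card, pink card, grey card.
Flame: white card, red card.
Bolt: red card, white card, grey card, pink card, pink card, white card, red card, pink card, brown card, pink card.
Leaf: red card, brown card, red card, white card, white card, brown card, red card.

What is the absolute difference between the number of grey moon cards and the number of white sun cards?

0

grey moon cards: 2. white sun cards: 2.
|2 − 2| = 2 − 2 = 0.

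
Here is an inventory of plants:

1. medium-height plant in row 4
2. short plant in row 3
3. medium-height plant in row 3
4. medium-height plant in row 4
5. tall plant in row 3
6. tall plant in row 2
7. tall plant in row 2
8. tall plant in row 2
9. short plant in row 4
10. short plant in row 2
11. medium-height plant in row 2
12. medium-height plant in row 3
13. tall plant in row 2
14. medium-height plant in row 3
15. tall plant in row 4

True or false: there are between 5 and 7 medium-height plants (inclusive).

True

There are 6 medium-height plants.
The claim requires 5 ≤ 6 ≤ 7, which holds.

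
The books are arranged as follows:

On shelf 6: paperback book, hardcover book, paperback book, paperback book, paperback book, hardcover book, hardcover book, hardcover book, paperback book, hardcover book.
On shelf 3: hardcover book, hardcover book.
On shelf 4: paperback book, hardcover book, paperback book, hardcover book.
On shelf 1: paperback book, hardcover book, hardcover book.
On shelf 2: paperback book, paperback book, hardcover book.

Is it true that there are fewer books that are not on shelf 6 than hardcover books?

books that are not on shelf 6: 12.
hardcover books: 12.
The claim requires 12 < 12, which does not hold.

False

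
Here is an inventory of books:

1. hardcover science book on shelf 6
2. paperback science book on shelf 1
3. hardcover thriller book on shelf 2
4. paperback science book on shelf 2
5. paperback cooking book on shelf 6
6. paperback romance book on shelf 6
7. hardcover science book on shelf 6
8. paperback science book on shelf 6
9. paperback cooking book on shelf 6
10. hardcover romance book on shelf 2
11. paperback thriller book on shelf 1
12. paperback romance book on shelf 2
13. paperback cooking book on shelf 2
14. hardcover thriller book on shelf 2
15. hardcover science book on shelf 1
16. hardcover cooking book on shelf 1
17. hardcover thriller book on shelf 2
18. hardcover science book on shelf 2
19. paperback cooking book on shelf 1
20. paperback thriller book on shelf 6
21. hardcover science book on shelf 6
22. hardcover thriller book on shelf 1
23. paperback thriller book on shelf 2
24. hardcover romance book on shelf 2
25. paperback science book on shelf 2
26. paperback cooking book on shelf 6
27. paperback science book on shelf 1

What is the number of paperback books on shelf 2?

5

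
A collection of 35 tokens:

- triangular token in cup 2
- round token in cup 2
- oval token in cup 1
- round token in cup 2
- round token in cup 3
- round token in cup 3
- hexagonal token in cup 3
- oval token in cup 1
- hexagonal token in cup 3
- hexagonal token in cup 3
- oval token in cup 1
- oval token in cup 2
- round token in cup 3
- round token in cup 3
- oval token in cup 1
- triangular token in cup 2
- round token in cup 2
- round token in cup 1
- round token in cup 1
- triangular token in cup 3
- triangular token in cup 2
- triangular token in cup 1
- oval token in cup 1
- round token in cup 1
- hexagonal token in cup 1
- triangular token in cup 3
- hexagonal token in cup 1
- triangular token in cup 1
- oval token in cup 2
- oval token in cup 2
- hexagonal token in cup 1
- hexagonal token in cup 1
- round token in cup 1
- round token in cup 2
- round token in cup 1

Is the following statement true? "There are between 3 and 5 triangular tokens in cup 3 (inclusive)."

There are 2 triangular tokens in cup 3.
The claim requires 3 ≤ 2 ≤ 5, which does not hold.

False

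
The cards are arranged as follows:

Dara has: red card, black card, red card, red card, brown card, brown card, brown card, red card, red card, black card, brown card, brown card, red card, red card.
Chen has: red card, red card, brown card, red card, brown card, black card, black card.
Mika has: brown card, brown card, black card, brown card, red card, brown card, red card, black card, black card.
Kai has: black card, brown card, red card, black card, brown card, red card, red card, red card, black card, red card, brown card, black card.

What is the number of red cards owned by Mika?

2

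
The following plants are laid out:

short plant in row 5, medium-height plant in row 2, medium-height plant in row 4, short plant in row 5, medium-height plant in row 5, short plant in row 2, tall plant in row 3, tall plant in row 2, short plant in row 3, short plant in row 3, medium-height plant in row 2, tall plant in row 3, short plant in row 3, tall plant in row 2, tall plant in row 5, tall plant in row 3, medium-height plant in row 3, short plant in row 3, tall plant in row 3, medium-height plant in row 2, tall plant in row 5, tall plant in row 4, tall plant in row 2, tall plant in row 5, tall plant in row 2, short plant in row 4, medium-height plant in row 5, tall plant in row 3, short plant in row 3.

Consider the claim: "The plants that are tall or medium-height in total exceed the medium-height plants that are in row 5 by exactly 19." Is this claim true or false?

|plants that are tall or medium-height| = 20.
|medium-height plants in row 5| = 2.
The claim requires 20 − 2 (= 18) to equal 19, which does not hold.

False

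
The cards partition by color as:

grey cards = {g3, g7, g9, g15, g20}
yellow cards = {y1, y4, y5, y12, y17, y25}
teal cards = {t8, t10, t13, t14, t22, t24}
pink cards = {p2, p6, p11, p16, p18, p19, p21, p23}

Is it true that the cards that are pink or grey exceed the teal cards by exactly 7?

True

There are 13 cards that are pink or grey.
There are 6 teal cards.
The claim requires 13 − 6 (= 7) to equal 7, which holds.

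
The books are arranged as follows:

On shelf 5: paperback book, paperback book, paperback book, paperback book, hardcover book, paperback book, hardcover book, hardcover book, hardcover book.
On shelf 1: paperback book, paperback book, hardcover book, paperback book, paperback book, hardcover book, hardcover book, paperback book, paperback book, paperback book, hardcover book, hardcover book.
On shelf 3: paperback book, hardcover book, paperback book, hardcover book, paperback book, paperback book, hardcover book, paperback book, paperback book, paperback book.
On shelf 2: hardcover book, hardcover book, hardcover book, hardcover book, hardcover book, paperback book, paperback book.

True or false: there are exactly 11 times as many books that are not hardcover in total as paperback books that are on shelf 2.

False

|books that are not hardcover| = 21.
|paperback books on shelf 2| = 2.
The claim requires 21 = 11 × 2 = 22, which does not hold.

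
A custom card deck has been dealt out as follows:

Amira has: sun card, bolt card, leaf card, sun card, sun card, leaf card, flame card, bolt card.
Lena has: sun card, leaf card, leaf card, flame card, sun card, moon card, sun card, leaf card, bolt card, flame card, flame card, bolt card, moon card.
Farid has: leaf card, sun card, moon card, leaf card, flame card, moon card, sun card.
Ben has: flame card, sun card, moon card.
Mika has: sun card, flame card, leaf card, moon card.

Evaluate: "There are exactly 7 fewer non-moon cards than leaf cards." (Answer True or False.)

False

|non-moon cards| = 29.
|leaf cards| = 8.
The claim requires 8 − 29 (= -21) to equal 7, which does not hold.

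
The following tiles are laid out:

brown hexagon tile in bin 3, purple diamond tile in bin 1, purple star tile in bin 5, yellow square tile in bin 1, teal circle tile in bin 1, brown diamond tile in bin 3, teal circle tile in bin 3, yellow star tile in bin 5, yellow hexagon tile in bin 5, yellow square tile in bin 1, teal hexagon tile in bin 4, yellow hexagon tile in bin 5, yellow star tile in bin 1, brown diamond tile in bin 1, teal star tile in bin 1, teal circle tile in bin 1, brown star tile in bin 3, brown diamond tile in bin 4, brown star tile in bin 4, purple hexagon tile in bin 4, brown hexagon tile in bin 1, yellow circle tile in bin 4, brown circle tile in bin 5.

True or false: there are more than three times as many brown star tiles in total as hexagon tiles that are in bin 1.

False

There are 2 brown star tiles.
There is 1 hexagon tile in bin 1.
The claim requires 2 > 3 × 1 = 3, which does not hold.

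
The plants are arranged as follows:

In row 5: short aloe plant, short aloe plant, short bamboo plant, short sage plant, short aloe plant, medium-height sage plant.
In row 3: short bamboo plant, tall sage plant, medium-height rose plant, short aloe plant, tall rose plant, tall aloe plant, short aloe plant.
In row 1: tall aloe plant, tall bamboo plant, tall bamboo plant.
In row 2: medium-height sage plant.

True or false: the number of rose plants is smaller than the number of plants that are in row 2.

False

rose plants: 2.
plants in row 2: 1.
The claim requires 2 < 1, which does not hold.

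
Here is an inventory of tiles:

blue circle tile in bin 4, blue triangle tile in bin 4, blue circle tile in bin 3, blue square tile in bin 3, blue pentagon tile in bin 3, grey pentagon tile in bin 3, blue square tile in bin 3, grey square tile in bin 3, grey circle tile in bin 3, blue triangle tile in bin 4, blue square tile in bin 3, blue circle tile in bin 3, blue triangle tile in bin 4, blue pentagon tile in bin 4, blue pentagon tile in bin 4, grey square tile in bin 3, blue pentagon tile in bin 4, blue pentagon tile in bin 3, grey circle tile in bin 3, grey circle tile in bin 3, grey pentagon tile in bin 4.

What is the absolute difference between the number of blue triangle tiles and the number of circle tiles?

3

blue triangle tiles: 3. circle tiles: 6.
|3 − 6| = 6 − 3 = 3.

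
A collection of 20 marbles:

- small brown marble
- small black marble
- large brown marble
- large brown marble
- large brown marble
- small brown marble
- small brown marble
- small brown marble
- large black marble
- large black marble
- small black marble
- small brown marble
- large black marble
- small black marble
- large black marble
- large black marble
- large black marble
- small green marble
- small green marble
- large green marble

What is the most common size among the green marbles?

small

Counts by size (restricted to green marbles): small 2, large 1.
The maximum is 2, held uniquely by small.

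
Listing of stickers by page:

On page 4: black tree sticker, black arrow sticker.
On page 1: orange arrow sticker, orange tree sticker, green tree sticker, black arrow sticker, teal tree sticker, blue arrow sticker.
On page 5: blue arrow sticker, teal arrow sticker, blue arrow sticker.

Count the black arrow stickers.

2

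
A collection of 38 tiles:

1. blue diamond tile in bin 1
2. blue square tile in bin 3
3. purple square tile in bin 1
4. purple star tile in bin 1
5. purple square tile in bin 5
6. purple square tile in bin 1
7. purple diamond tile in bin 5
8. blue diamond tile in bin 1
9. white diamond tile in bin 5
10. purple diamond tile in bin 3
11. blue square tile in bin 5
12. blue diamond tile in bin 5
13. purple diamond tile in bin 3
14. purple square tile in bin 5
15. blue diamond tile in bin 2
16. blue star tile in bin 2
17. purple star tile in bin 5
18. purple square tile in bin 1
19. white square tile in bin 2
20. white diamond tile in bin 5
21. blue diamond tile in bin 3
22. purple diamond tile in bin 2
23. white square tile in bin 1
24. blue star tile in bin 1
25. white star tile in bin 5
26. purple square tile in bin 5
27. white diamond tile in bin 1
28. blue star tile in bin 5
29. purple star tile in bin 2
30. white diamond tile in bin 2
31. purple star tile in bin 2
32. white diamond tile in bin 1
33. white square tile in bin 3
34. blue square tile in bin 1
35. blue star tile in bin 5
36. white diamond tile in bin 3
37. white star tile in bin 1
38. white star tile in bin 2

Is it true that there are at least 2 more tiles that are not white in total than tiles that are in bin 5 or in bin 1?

tiles that are not white: 26.
tiles in bin 5 or in bin 1: 24.
The claim requires 26 − 24 = 2 ≥ 2, which holds.

True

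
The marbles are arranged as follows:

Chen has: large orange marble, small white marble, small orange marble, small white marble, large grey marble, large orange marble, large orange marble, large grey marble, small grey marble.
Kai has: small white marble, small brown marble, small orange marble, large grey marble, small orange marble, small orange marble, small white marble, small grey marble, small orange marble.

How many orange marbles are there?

8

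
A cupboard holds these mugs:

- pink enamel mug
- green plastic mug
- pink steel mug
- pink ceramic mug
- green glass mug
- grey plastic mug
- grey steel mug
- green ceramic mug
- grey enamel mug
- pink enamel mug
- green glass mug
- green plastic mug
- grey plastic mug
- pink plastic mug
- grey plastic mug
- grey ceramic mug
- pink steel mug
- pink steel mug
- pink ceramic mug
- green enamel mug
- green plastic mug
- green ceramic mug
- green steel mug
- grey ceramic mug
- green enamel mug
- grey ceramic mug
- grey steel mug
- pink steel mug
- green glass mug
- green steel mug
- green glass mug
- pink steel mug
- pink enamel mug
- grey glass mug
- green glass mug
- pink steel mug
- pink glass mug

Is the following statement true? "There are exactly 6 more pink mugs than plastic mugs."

pink mugs: 13.
plastic mugs: 7.
The claim requires 13 − 7 (= 6) to equal 6, which holds.

True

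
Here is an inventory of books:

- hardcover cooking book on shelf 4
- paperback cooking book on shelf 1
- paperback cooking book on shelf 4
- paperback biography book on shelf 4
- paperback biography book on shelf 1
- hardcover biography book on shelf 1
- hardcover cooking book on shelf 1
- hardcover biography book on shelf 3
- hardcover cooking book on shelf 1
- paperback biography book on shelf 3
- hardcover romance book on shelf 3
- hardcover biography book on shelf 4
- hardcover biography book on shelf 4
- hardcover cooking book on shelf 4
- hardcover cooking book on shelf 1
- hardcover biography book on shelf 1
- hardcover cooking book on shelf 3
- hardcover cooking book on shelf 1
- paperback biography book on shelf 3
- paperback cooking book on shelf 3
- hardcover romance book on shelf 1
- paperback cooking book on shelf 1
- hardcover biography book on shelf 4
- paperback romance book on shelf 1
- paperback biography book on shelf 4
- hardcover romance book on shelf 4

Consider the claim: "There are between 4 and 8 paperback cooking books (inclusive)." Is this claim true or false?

|paperback cooking books| = 4.
The claim requires 4 ≤ 4 ≤ 8, which holds.

True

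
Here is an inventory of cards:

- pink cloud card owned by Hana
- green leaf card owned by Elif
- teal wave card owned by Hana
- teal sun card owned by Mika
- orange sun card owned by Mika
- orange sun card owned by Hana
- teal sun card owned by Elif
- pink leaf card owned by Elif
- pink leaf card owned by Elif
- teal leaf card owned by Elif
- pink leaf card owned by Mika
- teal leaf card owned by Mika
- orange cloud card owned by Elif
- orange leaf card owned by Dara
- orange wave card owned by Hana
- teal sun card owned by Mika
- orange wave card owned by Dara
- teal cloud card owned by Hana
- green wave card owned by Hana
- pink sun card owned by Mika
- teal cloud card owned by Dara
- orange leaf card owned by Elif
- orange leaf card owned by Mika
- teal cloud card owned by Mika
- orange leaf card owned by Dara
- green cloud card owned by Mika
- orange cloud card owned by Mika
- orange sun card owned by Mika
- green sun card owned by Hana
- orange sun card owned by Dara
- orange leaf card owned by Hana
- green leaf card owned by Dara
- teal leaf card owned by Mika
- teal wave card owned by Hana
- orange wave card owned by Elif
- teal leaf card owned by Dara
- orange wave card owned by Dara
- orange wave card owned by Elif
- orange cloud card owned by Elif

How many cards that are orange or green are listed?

green: 5; orange: 17; together 5 + 17 = 22.

22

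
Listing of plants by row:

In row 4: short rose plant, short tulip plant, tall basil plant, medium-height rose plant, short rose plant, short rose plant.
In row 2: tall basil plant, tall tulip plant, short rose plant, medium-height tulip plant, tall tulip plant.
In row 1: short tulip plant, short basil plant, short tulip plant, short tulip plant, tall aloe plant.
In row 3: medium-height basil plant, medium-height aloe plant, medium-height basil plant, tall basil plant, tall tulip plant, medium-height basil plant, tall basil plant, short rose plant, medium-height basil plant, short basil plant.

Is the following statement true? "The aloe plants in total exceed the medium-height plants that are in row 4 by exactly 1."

True

There are 2 aloe plants.
There is 1 medium-height plant in row 4.
The claim requires 2 − 1 (= 1) to equal 1, which holds.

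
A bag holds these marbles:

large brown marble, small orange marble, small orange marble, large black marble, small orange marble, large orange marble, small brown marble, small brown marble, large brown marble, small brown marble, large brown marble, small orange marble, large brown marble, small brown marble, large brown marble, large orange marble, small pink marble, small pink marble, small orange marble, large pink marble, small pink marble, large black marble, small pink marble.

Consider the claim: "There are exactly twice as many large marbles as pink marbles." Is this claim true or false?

True

There are 10 large marbles.
There are 5 pink marbles.
The claim requires 10 = 2 × 5 = 10, which holds.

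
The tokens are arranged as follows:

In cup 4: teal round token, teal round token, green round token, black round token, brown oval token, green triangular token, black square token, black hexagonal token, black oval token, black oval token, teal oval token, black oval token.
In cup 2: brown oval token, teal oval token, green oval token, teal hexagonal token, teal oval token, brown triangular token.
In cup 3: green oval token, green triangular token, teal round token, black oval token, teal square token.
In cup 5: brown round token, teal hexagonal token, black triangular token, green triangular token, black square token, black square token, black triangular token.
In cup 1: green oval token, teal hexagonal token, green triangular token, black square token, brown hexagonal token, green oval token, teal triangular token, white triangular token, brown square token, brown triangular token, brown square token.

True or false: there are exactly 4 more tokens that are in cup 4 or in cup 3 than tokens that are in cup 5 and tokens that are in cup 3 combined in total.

False

There are 17 tokens in cup 4 or in cup 3.
tokens in cup 5: 7; tokens in cup 3: 5; combined: 7 + 5 = 12.
The claim requires 17 − 12 (= 5) to equal 4, which does not hold.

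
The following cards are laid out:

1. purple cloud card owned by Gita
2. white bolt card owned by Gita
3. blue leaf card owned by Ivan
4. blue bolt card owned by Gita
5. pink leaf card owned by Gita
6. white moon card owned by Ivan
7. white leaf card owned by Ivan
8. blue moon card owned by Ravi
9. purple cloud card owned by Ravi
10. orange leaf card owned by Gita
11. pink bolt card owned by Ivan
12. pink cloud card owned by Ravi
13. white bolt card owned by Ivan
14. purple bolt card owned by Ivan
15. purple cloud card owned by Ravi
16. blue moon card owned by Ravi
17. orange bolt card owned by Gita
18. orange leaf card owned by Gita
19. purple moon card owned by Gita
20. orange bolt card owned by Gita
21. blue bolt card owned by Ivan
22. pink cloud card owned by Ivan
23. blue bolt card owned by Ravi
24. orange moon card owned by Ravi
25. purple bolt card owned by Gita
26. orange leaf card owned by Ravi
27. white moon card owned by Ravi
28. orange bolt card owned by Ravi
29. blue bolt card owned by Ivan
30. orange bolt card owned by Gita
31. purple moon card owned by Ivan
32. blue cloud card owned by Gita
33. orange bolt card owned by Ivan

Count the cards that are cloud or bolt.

20

bolt: 14; cloud: 6; together 14 + 6 = 20.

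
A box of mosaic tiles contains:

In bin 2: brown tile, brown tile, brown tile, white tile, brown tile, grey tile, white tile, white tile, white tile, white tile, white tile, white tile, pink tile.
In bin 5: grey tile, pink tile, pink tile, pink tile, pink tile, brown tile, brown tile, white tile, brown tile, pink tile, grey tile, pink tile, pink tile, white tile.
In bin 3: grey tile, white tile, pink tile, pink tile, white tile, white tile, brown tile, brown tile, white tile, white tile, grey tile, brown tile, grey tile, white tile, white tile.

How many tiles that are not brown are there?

Total tiles: 42; with the excluded value: 10; remaining 42 − 10 = 32.

32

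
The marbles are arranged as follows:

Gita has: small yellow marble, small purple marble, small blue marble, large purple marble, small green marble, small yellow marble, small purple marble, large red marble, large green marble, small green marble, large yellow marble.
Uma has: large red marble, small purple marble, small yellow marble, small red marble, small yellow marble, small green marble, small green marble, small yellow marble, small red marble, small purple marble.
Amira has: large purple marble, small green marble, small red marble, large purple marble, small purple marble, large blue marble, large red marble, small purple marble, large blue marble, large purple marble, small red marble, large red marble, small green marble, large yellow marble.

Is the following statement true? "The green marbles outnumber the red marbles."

green marbles: 7.
red marbles: 8.
The claim requires 7 > 8, which does not hold.

False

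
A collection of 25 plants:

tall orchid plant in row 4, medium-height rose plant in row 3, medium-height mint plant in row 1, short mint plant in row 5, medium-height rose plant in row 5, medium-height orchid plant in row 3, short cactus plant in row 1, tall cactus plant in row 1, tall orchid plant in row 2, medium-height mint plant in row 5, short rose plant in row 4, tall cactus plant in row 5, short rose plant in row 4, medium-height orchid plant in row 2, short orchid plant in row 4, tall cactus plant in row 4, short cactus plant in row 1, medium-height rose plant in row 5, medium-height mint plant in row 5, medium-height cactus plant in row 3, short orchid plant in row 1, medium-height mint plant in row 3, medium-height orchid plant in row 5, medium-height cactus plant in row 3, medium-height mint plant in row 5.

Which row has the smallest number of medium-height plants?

row 4

Counts by row (restricted to medium-height plants): row 5→6, row 3→5, row 1→1, row 2→1, row 4→0.
The minimum is 0, held uniquely by row 4.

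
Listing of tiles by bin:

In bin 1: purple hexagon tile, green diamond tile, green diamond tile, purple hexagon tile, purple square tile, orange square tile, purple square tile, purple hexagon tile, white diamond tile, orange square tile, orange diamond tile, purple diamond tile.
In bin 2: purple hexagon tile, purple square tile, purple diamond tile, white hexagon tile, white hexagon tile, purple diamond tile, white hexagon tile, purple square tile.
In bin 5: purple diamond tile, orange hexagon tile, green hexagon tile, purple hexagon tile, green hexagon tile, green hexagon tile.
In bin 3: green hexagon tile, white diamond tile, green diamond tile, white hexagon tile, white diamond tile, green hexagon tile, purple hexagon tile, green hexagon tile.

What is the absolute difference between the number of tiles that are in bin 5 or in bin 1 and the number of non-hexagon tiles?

1

tiles in bin 5 or in bin 1: 18. non-hexagon tiles: 17.
|18 − 17| = 18 − 17 = 1.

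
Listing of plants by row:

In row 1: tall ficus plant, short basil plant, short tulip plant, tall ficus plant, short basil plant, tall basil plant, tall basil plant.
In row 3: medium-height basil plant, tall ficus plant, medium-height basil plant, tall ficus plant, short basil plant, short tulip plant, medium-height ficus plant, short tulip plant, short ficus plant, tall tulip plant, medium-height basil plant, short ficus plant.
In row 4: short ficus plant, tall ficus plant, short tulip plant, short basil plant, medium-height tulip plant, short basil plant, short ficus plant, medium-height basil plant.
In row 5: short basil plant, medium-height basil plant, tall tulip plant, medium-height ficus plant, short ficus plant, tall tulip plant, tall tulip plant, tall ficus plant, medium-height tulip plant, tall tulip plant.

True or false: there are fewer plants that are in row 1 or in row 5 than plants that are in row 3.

False

plants in row 1 or in row 5: 17.
plants in row 3: 12.
The claim requires 17 < 12, which does not hold.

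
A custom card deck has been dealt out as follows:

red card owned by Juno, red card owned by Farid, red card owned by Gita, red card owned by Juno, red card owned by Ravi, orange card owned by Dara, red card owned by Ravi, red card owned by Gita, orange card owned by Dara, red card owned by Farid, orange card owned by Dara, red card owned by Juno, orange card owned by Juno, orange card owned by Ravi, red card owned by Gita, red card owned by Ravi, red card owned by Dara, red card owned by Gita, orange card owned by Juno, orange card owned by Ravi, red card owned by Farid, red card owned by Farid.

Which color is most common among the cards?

Counts by color: red 15, orange 7.
The maximum is 15, held uniquely by red.

red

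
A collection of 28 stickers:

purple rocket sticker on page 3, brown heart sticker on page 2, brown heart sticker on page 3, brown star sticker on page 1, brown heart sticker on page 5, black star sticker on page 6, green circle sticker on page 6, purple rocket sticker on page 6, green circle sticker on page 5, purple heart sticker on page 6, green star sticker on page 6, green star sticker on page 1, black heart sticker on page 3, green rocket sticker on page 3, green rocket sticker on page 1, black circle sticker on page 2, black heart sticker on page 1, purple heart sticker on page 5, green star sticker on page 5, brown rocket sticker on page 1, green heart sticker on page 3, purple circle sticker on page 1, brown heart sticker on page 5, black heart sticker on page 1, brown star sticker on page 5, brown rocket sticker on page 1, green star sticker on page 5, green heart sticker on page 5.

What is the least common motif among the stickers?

Counts by motif: heart 11, star 7, rocket 6, circle 4.
The minimum is 4, held uniquely by circle.

circle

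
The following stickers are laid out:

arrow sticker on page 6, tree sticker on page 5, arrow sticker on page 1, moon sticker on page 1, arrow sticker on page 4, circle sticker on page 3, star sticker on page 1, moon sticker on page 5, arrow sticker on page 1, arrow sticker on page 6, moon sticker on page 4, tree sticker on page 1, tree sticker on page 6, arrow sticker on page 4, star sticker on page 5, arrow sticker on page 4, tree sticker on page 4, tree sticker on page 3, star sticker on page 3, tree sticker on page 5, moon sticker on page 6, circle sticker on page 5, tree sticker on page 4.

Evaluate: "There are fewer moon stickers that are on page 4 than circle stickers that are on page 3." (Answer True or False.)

|moon stickers on page 4| = 1.
|circle stickers on page 3| = 1.
The claim requires 1 < 1, which does not hold.

False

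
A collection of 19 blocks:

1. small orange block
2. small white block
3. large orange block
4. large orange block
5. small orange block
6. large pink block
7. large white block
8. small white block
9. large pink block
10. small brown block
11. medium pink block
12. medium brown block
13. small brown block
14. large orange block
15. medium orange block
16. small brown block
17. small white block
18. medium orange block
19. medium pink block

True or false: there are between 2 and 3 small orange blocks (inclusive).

True

small orange blocks: 2.
The claim requires 2 ≤ 2 ≤ 3, which holds.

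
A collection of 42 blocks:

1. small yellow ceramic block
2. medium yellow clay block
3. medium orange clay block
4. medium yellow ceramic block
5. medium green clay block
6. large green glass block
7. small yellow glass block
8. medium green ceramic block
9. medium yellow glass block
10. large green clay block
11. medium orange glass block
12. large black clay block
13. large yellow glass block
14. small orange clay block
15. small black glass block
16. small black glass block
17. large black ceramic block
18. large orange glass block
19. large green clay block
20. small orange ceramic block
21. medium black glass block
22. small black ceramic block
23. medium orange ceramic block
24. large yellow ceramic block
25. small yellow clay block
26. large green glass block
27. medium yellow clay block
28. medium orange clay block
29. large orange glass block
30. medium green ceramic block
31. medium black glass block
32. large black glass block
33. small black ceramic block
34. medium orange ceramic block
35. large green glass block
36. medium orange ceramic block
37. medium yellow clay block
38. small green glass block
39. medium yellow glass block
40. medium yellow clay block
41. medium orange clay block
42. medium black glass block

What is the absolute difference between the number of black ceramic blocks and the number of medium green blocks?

black ceramic blocks: 3. medium green blocks: 3.
|3 − 3| = 3 − 3 = 0.

0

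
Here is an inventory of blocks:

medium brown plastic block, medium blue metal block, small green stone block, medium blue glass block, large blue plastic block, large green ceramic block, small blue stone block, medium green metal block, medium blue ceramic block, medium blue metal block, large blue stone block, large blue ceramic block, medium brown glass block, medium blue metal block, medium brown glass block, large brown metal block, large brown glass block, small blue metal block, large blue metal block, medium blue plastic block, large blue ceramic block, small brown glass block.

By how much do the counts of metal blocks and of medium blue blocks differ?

metal blocks: 7. medium blue blocks: 6.
|7 − 6| = 7 − 6 = 1.

1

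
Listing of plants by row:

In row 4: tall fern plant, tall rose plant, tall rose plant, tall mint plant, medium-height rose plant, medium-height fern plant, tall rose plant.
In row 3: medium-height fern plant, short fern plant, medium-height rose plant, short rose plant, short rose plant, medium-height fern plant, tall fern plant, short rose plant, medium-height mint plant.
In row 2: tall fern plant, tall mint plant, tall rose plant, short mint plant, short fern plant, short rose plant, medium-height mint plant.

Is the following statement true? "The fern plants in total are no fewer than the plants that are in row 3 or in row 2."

|fern plants| = 8.
|plants in row 3 or in row 2| = 16.
The claim requires 8 ≥ 16, which does not hold.

False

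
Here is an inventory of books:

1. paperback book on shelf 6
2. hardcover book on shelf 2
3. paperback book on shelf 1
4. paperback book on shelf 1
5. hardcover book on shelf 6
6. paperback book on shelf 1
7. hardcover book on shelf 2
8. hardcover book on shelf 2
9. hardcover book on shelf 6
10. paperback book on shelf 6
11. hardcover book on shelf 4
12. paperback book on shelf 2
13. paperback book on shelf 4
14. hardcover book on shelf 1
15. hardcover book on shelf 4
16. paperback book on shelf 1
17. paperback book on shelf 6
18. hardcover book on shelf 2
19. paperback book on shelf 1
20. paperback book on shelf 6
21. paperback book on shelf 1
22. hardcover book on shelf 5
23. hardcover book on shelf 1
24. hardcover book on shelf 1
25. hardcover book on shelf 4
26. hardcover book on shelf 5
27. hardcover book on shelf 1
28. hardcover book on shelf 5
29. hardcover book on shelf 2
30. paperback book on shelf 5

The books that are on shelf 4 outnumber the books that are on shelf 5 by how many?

0

books on shelf 4: 4.
books on shelf 5: 4.
4 − 4 = 0.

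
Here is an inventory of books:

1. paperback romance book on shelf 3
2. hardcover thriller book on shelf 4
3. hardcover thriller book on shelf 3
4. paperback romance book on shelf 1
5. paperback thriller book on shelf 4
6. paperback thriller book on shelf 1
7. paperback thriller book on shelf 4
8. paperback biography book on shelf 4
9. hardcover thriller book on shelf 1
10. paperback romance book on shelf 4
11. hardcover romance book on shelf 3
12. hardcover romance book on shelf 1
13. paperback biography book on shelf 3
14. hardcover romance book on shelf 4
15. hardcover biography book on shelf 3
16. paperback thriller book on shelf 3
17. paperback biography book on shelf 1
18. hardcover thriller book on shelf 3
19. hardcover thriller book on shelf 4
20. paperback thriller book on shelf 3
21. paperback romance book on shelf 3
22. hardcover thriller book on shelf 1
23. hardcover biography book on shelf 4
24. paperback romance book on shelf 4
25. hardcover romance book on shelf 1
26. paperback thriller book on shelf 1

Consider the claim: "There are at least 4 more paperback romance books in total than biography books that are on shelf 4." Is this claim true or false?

False

There are 5 paperback romance books.
There are 2 biography books on shelf 4.
The claim requires 5 − 2 = 3 ≥ 4, which does not hold.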